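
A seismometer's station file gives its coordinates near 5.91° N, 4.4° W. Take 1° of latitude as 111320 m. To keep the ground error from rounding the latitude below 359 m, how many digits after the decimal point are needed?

3 decimal places

One degree of latitude covers 111320 m.
Rounding to N decimal places gives at most 0.5 × 10⁻ᴺ degrees of error, i.e. 0.5 × 10⁻ᴺ × 111320 m.
Need 0.5 × 111320 × 10⁻ᴺ ≤ 359 → 10⁻ᴺ ≤ 6.450e-03, so N ≥ 2.19.
N = 2 would give 557 m (too coarse); N = 3 gives 55.7 m ≤ 359 m.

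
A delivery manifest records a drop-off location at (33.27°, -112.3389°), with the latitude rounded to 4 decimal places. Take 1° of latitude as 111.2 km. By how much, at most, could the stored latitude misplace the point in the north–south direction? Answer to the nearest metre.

Rounding to 4 decimal places leaves the latitude within ±5e-05° of the true value.
So the N–S error is at most 5e-05 × 111200 = 5.56 m.

6 metres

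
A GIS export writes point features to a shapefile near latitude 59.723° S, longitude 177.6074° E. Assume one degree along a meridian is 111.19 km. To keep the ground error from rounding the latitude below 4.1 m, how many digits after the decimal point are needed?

5

One degree of latitude covers 111190 m.
N decimal places → at most half a unit in the last place, 0.5 × 10⁻ᴺ° = 111190/2 × 10⁻ᴺ m.
Setting 55595 × 10⁻ᴺ ≤ 4.1 gives 10ᴺ ≥ 1.356e+04, i.e. N ≥ 4.13.
So 5 decimal places suffice (0.556 m); 4 would allow up to 5.56 m.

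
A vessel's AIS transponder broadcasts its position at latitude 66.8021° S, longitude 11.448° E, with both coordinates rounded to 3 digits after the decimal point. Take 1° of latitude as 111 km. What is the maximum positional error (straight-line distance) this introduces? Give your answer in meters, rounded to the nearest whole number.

60 meters

Rounding to 3 decimal places leaves each coordinate within ±0.0005° of the true value.
N–S: 0.0005° × 111000 m/° = 55.5 m.
East–west component at 66.8021°: 0.0005° × 111000 × cos 66.8021° ≈ 0.0005 × 43723.8 ≈ 21.8619 m.
Worst case both components are at the extreme and orthogonal: √(55.5² + 21.8619²) ≈ 59.6506 m.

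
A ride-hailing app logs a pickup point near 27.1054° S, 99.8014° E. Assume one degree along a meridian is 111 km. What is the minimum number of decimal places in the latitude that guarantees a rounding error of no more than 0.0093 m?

One degree of latitude covers 111000 m.
With N decimal places the half-ulp bound is 0.5·10⁻ᴺ°, or 0.5·10⁻ᴺ × 111000 m on the ground.
Setting 55500 × 10⁻ᴺ ≤ 0.0093 gives 10ᴺ ≥ 5.968e+06, i.e. N ≥ 6.78.
So 7 decimal places suffice (0.00555 m); 6 would allow up to 0.0555 m.

7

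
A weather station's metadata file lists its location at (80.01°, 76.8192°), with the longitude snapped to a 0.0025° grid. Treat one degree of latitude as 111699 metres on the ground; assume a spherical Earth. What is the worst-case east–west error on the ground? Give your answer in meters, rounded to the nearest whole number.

24 meters

With a 0.0025° grid the true value lies within half a step, ±0.0025°/2 = ±0.00125°, of the stored one.
At latitude 80.01° a degree of longitude spans 111699 m × cos 80.01° = 111699 × 0.1735 ≈ 19377.1 m.
Maximum E–W displacement: 0.00125 × 19377.1 = 24.2214 m.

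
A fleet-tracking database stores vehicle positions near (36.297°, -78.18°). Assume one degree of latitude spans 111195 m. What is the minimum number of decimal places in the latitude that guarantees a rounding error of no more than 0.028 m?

One degree of latitude covers 111195 m.
N decimal places → at most half a unit in the last place, 0.5 × 10⁻ᴺ° = 111195/2 × 10⁻ᴺ m.
Need 0.5 × 111195 × 10⁻ᴺ ≤ 0.028 → 10⁻ᴺ ≤ 5.036e-07, so N ≥ 6.30.
N = 6 would give 0.0556 m (too coarse); N = 7 gives 0.00556 m ≤ 0.028 m.

7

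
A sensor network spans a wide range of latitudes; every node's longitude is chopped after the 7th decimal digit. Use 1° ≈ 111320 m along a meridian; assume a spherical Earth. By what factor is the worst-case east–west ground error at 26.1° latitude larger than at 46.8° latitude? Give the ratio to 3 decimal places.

1.312

Truncating at 7 decimal places can drop up to a full unit in the last place, so the longitude may be off by as much as 1e-07°.
Error at 26.1° = 1e-07° × 111320 × cos 26.1° ≈ 0.011132 × 0.8980 = 0.0099968 m.
Error at 46.8° = 1e-07° × 111320 × cos 46.8° ≈ 0.011132 × 0.6845 = 0.0076204 m.
The ratio reduces to cos 26.1° / cos 46.8° = 0.8980/0.6845 ≈ 1.3119.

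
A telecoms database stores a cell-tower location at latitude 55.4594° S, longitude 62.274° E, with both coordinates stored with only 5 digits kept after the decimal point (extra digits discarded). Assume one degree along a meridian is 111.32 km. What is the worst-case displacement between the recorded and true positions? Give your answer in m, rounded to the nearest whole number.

Truncating at 5 decimal places can drop up to a full unit in the last place, so each coordinate may be off by as much as 1e-05°.
N–S: 1e-05° × 111320 m/° = 1.1132 m.
Longitude error → 1e-05 × 111320 × cos 55.4594° = 1e-05 × 111320 × 0.5670 ≈ 0.631173 m.
The two errors are perpendicular, so the maximum displacement is √(1.1132² + 0.631173²) ≈ 1.27969 m.

1 m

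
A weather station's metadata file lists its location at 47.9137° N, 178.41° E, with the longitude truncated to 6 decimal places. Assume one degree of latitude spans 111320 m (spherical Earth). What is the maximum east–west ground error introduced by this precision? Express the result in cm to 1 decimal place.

7.5 cm

Truncating at 6 decimal places can drop up to a full unit in the last place, so the longitude may be off by as much as 1e-06°.
Parallels shrink by cos φ, so at 47.9137° a degree of longitude is 111320 × 0.6702 ≈ 74612.1 m.
Maximum E–W displacement: 1e-06 × 74612.1 = 0.0746121 m.
That is 0.0746121 m = 7.4612 cm.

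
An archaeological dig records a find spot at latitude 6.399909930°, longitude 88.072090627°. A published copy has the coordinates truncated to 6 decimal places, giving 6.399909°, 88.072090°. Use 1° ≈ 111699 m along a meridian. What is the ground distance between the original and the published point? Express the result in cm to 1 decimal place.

Δlat = 6.399909930 − 6.399909 = +0.000000930°; Δlon = 88.072090627 − 88.072090 = +0.000000627°.
North–south shift: 0.000000930 × 111699 = 0.10388 m.
East–west at this latitude: 0.000000627° × 111699 × cos 6.39991° ≈ 0.000000627 × 111003 = 0.0695988 m.
Combined displacement = (0.10388² + 0.0695988²)^½ ≈ 0.12504 m.
That is 0.12504 m = 12.504 cm.

12.5 cm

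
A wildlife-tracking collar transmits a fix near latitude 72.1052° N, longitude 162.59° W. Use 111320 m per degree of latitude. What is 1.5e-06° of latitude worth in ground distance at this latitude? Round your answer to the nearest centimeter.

17 centimeters

1.5e-06° × 111320 m/° = 0.16698 m.
That is 0.16698 m = 16.698 cm.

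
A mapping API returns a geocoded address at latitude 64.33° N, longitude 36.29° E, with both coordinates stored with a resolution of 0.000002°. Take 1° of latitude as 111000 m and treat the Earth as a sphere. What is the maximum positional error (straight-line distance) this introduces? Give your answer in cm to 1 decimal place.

With a 0.000002° grid the true value lies within half a step, ±0.000002°/2 = ±1e-06°, of the stored one.
Latitude error → 1e-06 × 111000 = 0.111 m along the meridian.
E–W at 64.33°: 1e-06° × 111000 × cos 64.33° = 1e-06 × 111000 × 0.4332 ≈ 0.0480838 m.
Worst case both components are at the extreme and orthogonal: √(0.111² + 0.0480838²) ≈ 0.120967 m.
That is 0.120967 m = 12.097 cm.

12.1 cm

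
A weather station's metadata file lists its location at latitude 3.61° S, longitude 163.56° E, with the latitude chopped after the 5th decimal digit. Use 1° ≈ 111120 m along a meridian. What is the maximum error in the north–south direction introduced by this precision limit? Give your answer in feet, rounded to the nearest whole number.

4 feet

Truncating at 5 decimal places can drop up to a full unit in the last place, so the latitude may be off by as much as 1e-05°.
Along the meridian that is 1e-05° × 111120 m/° = 1.1112 m.
Converting: 1.1112 m × 3.2808 ft/m ≈ 3.6457 ft.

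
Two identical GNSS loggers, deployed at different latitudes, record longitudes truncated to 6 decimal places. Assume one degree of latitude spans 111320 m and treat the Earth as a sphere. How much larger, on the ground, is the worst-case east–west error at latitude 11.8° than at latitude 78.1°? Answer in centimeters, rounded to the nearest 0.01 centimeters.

Truncating at 6 decimal places can drop up to a full unit in the last place, so the longitude may be off by as much as 1e-06°.
Error at 11.8° = 1e-06° × 111320 × cos 11.8° ≈ 0.11132 × 0.9789 = 0.10897 m.
Error at 78.1° = 1e-06° × 111320 × cos 78.1° ≈ 0.11132 × 0.2062 = 0.022955 m.
Difference: 0.10897 − 0.022955 = 0.086013 m.
That is 0.0860129 m = 8.6013 cm.

8.60 centimeters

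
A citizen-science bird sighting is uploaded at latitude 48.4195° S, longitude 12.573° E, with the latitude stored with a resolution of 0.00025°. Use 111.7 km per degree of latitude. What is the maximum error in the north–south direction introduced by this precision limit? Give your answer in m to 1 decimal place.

14.0 m

With a 0.00025° grid the true value lies within half a step, ±0.00025°/2 = ±0.000125°, of the stored one.
North–south distance: 0.000125° × 111700 m/° = 13.9625 m.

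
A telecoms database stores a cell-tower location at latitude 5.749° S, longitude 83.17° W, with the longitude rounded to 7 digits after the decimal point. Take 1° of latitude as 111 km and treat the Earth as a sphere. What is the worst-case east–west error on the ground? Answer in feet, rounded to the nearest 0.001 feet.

0.018 feet

Rounding to 7 decimal places leaves the longitude within ±5e-08° of the true value.
Parallels shrink by cos φ, so at 5.749° a degree of longitude is 111000 × 0.9950 ≈ 110442 m.
East–west error: 5e-08° × 110442 m/° ≈ 0.00552208 m.
Converting: 0.00552208 m × 3.2808 ft/m ≈ 0.018117 ft.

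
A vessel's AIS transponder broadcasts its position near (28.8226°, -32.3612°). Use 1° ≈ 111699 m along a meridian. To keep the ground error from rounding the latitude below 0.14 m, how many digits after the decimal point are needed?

6

One degree of latitude covers 111699 m.
N decimal places → at most half a unit in the last place, 0.5 × 10⁻ᴺ° = 111699/2 × 10⁻ᴺ m.
Setting 55849.5 × 10⁻ᴺ ≤ 0.14 gives 10ᴺ ≥ 3.989e+05, i.e. N ≥ 5.60.
So 6 decimal places suffice (0.0558 m); 5 would allow up to 0.558 m.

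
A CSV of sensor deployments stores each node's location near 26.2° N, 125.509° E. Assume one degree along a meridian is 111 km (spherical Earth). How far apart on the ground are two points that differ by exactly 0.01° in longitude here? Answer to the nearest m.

At 26.2° a degree of longitude is 111000 × cos 26.2° ≈ 99595.7 m, so 0.01° corresponds to 995.957 m.

996 m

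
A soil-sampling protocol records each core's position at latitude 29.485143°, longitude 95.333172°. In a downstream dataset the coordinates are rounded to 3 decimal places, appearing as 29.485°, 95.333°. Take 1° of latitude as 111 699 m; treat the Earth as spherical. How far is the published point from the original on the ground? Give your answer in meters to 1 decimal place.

The latitude changed by +0.000143° and the longitude by +0.000172°.
N–S: 0.000143° × 111699 m/° = 15.973 m.
East–west at this latitude: 0.000172° × 111699 × cos 29.485° ≈ 0.000172 × 97232.3 = 16.7239 m.
Combined displacement = (15.973² + 16.7239²)^½ ≈ 23.1263 m.

23.1 meters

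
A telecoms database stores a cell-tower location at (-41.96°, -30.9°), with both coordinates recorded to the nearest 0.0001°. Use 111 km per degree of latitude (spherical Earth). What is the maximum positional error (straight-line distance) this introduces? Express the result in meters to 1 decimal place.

Rounding to 4 decimal places leaves each coordinate within ±5e-05° of the true value.
Latitude error → 5e-05 × 111000 = 5.55 m along the meridian.
Longitude error → 5e-05 × 111000 × cos 41.96° = 5e-05 × 111000 × 0.7436 ≈ 4.12705 m.
Worst case both components are at the extreme and orthogonal: √(5.55² + 4.12705²) ≈ 6.91629 m.

6.9 meters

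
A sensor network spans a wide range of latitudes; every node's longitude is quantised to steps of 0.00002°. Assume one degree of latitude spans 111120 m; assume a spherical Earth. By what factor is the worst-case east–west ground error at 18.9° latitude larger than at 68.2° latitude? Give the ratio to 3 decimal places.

2.548

With a 0.00002° grid the true value lies within half a step, ±0.00002°/2 = ±1e-05°, of the stored one.
Error at 18.9° = 1e-05° × 111120 × cos 18.9° ≈ 1.1112 × 0.9461 = 1.0513 m.
At 68.2°: 1e-05° × 111120 × cos 68.2° = 1e-05 × 111120 × 0.3714 ≈ 0.41266 m.
Ratio: 1.0513 / 0.41266 = cos 18.9° / cos 68.2° ≈ 2.5476.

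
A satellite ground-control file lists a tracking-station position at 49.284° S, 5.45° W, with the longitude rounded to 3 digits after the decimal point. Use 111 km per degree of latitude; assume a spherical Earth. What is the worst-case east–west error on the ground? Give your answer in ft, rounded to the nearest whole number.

Rounding to 3 decimal places leaves the longitude within ±0.0005° of the true value.
One degree of longitude at 49.284° is 111000 × cos 49.284° ≈ 111000 × 0.6523 = 72406.4 m.
Maximum E–W displacement: 0.0005 × 72406.4 = 36.2032 m.
Converting: 36.2032 m × 3.2808 ft/m ≈ 118.78 ft.

119 ft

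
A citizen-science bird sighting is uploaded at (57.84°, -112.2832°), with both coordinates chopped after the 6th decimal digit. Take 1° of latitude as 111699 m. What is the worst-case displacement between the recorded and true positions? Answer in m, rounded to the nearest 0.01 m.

Truncating at 6 decimal places can drop up to a full unit in the last place, so each coordinate may be off by as much as 1e-06°.
North–south component: 1e-06° × 111699 = 0.111699 m.
E–W at 57.84°: 1e-06° × 111699 × cos 57.84° = 1e-06 × 111699 × 0.5323 ≈ 0.0594557 m.
The two errors are perpendicular, so the maximum displacement is √(0.111699² + 0.0594557²) ≈ 0.126537 m.

0.13 m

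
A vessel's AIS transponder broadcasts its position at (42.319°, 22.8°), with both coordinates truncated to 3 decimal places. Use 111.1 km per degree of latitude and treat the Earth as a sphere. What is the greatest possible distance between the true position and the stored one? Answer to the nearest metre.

Truncating at 3 decimal places can drop up to a full unit in the last place, so each coordinate may be off by as much as 0.001°.
North–south component: 0.001° × 111100 = 111.1 m.
East–west component at 42.319°: 0.001° × 111100 × cos 42.319° ≈ 0.001 × 82148.2 ≈ 82.1482 m.
Combining orthogonally: (111.1² + 82.1482²)^½ ≈ 138.172 m.

138 metres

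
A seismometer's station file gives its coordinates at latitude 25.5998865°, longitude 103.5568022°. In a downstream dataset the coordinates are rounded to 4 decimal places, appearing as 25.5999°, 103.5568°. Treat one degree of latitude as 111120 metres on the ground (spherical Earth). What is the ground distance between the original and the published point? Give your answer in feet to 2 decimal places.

4.97 feet

Δlat = 25.5998865 − 25.5999 = -0.0000135°; Δlon = 103.5568022 − 103.5568 = +0.0000022°.
North–south shift: -0.0000135 × 111120 = -1.50012 m.
E–W at 25.5999°: 0.0000022° × 111120 × cos 25.5999° = 0.0000022 × 111120 × 0.9018 ≈ 0.220466 m.
Combined displacement = (1.50012² + 0.220466²)^½ ≈ 1.51623 m.
In feet: 1.51623 m ÷ 0.3048 ≈ 4.9745 ft.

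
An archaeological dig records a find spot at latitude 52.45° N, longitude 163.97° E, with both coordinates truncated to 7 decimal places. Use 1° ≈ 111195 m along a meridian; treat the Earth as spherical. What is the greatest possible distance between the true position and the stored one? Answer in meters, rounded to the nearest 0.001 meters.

Truncating at 7 decimal places can drop up to a full unit in the last place, so each coordinate may be off by as much as 1e-07°.
N–S: 1e-07° × 111195 m/° = 0.0111195 m.
East–west component at 52.45°: 1e-07° × 111195 × cos 52.45° ≈ 1e-07 × 67768.2 ≈ 0.00677682 m.
The two errors are perpendicular, so the maximum displacement is √(0.0111195² + 0.00677682²) ≈ 0.0130218 m.

0.013 meters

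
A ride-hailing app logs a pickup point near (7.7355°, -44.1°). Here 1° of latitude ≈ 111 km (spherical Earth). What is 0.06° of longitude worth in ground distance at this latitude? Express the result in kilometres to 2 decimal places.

One degree of longitude here spans 111000 × cos 7.7355° = 111000 × 0.9909 ≈ 109990 m; 0.06° of that is 6599.39 m.
That is 6599.39 m = 6.5994 km.

6.60 kilometres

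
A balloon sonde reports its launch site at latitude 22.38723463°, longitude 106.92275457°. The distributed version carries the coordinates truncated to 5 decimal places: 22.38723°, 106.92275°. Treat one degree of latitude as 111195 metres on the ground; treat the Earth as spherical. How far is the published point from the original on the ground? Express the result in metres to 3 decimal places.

Δlat = 22.38723463 − 22.38723 = +0.00000463°; Δlon = 106.92275457 − 106.92275 = +0.00000457°.
N–S: 0.00000463° × 111195 m/° = 0.514833 m.
E–W at 22.3872°: 0.00000457° × 111195 × cos 22.3872° = 0.00000457 × 111195 × 0.9246 ≈ 0.469862 m.
Hypotenuse of the two orthogonal shifts: √(0.514833² + 0.469862²) = 0.69701 m.

0.697 metres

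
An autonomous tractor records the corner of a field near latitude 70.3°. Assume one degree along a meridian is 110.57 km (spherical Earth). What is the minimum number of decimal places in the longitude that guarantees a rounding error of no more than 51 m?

3 decimal places

At 70.3° one degree of longitude covers 110570 × cos 70.3° ≈ 110570 × 0.3371 ≈ 37272.6 m.
With N decimal places the half-ulp bound is 0.5·10⁻ᴺ°, or 0.5·10⁻ᴺ × 37272.6 m on the ground.
Setting 18636.3 × 10⁻ᴺ ≤ 51 gives 10ᴺ ≥ 365.4, i.e. N ≥ 2.56.
So 3 decimal places suffice (18.6 m); 2 would allow up to 186 m.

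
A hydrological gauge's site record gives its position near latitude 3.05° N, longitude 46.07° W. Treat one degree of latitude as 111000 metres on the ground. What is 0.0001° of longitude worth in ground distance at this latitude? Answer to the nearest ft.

One degree of longitude here spans 111000 × cos 3.05° = 111000 × 0.9986 ≈ 110843 m; 0.0001° of that is 11.0843 m.
Converting: 11.0843 m × 3.2808 ft/m ≈ 36.366 ft.

36 ft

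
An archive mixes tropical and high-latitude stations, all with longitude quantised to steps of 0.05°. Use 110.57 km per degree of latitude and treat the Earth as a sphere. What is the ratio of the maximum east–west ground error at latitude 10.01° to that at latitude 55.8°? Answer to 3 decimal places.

1.752

With a 0.05° grid the true value lies within half a step, ±0.05°/2 = ±0.025°, of the stored one.
At 10.01°: 0.025° × 110570 × cos 10.01° = 0.025 × 110570 × 0.9848 ≈ 2722.2 m.
At 55.8°: 0.025° × 110570 × cos 55.8° = 0.025 × 110570 × 0.5621 ≈ 1553.7 m.
Ratio: 2722.2 / 1553.7 = cos 10.01° / cos 55.8° ≈ 1.7520.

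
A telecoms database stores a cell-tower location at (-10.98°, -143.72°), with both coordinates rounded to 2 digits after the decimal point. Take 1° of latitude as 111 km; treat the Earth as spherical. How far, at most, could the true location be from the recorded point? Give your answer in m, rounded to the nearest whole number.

778 m

Rounding to 2 decimal places leaves each coordinate within ±0.005° of the true value.
N–S: 0.005° × 111000 m/° = 555 m.
E–W at 10.98°: 0.005° × 111000 × cos 10.98° = 0.005 × 111000 × 0.9817 ≈ 544.84 m.
Combining orthogonally: (555² + 544.84²)^½ ≈ 777.738 m.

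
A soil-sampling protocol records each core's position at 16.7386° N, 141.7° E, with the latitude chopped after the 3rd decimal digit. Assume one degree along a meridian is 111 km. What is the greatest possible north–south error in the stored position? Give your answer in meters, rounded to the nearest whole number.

111 meters

Truncating at 3 decimal places can drop up to a full unit in the last place, so the latitude may be off by as much as 0.001°.
North–south distance: 0.001° × 111000 m/° = 111 m.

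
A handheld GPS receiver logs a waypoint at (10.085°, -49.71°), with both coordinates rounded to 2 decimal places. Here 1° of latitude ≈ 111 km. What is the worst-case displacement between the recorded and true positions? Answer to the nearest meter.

779 meters

Rounding to 2 decimal places leaves each coordinate within ±0.005° of the true value.
North–south component: 0.005° × 111000 = 555 m.
E–W at 10.085°: 0.005° × 111000 × cos 10.085° = 0.005 × 111000 × 0.9845 ≈ 546.425 m.
The two errors are perpendicular, so the maximum displacement is √(555² + 546.425²) ≈ 778.848 m.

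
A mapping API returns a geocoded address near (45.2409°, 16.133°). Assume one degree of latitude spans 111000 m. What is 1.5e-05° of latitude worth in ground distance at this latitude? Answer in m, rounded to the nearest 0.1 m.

1.7 m

1.5e-05° × 111000 m/° = 1.665 m.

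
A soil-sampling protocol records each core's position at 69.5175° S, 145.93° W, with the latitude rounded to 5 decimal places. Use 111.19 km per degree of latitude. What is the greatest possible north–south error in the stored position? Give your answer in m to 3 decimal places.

Rounding to 5 decimal places leaves the latitude within ±5e-06° of the true value.
So the N–S error is at most 5e-06 × 111190 = 0.55595 m.

0.556 m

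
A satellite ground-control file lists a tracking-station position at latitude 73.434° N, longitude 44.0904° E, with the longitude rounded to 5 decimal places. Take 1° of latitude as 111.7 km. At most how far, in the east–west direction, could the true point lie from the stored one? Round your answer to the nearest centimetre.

16 centimetres

Rounding to 5 decimal places leaves the longitude within ±5e-06° of the true value.
At latitude 73.434° a degree of longitude spans 111700 m × cos 73.434° = 111700 × 0.2851 ≈ 31847.9 m.
East–west error: 5e-06° × 31847.9 m/° ≈ 0.159239 m.
That is 0.159239 m = 15.924 cm.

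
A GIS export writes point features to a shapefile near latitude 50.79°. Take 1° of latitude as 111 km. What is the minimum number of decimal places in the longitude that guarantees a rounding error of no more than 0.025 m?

7

At 50.79° one degree of longitude covers 111000 × cos 50.79° ≈ 111000 × 0.6322 ≈ 70170.3 m.
With N decimal places the half-ulp bound is 0.5·10⁻ᴺ°, or 0.5·10⁻ᴺ × 70170.3 m on the ground.
Need 0.5 × 70170.3 × 10⁻ᴺ ≤ 0.025 → 10⁻ᴺ ≤ 7.126e-07, so N ≥ 6.15.
So 7 decimal places suffice (0.00351 m); 6 would allow up to 0.0351 m.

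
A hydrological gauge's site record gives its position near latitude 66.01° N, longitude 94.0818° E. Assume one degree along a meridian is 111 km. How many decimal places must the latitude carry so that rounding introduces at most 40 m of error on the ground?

One degree of latitude covers 111000 m.
Rounding to N decimal places gives at most 0.5 × 10⁻ᴺ degrees of error, i.e. 0.5 × 10⁻ᴺ × 111000 m.
Setting 55500 × 10⁻ᴺ ≤ 40 gives 10ᴺ ≥ 1388, i.e. N ≥ 3.14.
At 3 places the error can reach 55.5 m, but 4 places keeps it to 5.55 m.

4 decimal places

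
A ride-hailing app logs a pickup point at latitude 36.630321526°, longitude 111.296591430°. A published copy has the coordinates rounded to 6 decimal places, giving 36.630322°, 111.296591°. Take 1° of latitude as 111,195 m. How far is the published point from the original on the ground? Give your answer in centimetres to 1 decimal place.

Δlat = 36.630321526 − 36.630322 = -0.000000474°; Δlon = 111.296591430 − 111.296591 = +0.000000430°.
North–south shift: -0.000000474 × 111195 = -0.0527064 m.
E–W at 36.6303°: 0.000000430° × 111195 × cos 36.6303° = 0.000000430 × 111195 × 0.8025 ≈ 0.0383707 m.
Hypotenuse of the two orthogonal shifts: √(0.0527064² + 0.0383707²) = 0.0651942 m.
That is 0.0651942 m = 6.5194 cm.

6.5 centimetres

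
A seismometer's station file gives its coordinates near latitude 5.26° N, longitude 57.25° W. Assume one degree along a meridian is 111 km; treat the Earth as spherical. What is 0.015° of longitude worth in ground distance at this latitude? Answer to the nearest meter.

1658 meters

0.015° of longitude at 5.26° is 0.015 × 111000 × cos 5.26° ≈ 0.015 × 110533 = 1657.99 m.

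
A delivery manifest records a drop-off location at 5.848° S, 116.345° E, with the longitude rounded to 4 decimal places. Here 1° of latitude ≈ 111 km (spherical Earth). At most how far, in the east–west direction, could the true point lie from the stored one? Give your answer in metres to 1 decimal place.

Rounding to 4 decimal places leaves the longitude within ±5e-05° of the true value.
At latitude 5.848° a degree of longitude spans 111000 m × cos 5.848° = 111000 × 0.9948 ≈ 110422 m.
East–west error: 5e-05° × 110422 m/° ≈ 5.52112 m.

5.5 metres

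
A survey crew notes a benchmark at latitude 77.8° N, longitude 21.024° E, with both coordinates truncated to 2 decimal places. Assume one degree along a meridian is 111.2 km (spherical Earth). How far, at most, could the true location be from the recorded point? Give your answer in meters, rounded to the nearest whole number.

Truncating at 2 decimal places can drop up to a full unit in the last place, so each coordinate may be off by as much as 0.01°.
North–south component: 0.01° × 111200 = 1112 m.
East–west component at 77.8°: 0.01° × 111200 × cos 77.8° ≈ 0.01 × 23499.3 ≈ 234.993 m.
Worst case both components are at the extreme and orthogonal: √(1112² + 234.993²) ≈ 1136.56 m.

1137 meters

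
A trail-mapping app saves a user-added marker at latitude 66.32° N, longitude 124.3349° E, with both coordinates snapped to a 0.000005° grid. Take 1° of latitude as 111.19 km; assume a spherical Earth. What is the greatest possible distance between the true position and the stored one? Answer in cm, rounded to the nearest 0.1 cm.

With a 0.000005° grid the true value lies within half a step, ±0.000005°/2 = ±2.5e-06°, of the stored one.
N–S: 2.5e-06° × 111190 m/° = 0.277975 m.
Longitude error → 2.5e-06 × 111190 × cos 66.32° = 2.5e-06 × 111190 × 0.4016 ≈ 0.111643 m.
The two errors are perpendicular, so the maximum displacement is √(0.277975² + 0.111643²) ≈ 0.299557 m.
That is 0.299557 m = 29.956 cm.

30.0 cm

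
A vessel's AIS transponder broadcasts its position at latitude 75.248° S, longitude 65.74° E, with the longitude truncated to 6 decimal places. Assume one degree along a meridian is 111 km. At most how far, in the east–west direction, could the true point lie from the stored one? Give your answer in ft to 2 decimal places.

0.09 ft

Truncating at 6 decimal places can drop up to a full unit in the last place, so the longitude may be off by as much as 1e-06°.
Parallels shrink by cos φ, so at 75.248° a degree of longitude is 111000 × 0.2546 ≈ 28264.6 m.
Maximum E–W displacement: 1e-06 × 28264.6 = 0.0282646 m.
Converting: 0.0282646 m × 3.2808 ft/m ≈ 0.092732 ft.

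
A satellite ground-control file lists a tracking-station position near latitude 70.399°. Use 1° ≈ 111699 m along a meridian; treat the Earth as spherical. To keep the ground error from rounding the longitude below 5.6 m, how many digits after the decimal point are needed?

At 70.399° one degree of longitude covers 111699 × cos 70.399° ≈ 111699 × 0.3355 ≈ 37471.4 m.
Rounding to N decimal places gives at most 0.5 × 10⁻ᴺ degrees of error, i.e. 0.5 × 10⁻ᴺ × 37471.4 m.
Setting 18735.7 × 10⁻ᴺ ≤ 5.6 gives 10ᴺ ≥ 3346, i.e. N ≥ 3.52.
N = 3 would give 18.7 m (too coarse); N = 4 gives 1.87 m ≤ 5.6 m.

4 decimal places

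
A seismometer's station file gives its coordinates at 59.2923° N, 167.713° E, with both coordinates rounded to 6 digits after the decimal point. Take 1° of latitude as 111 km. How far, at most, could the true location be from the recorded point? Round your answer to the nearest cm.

6 cm

Rounding to 6 decimal places leaves each coordinate within ±5e-07° of the true value.
N–S: 5e-07° × 111000 m/° = 0.0555 m.
E–W at 59.2923°: 5e-07° × 111000 × cos 59.2923° = 5e-07 × 111000 × 0.5107 ≈ 0.0283415 m.
The two errors are perpendicular, so the maximum displacement is √(0.0555² + 0.0283415²) ≈ 0.0623177 m.
That is 0.0623177 m = 6.2318 cm.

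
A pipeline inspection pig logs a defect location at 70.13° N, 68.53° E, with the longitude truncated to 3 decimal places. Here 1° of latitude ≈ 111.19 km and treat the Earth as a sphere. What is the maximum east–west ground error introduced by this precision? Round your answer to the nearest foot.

Truncating at 3 decimal places can drop up to a full unit in the last place, so the longitude may be off by as much as 0.001°.
Parallels shrink by cos φ, so at 70.13° a degree of longitude is 111190 × 0.3399 ≈ 37792.1 m.
So at most 0.001° × 37792.1 ≈ 37.7921 m east–west.
Converting: 37.7921 m × 3.2808 ft/m ≈ 123.99 ft.

124 feet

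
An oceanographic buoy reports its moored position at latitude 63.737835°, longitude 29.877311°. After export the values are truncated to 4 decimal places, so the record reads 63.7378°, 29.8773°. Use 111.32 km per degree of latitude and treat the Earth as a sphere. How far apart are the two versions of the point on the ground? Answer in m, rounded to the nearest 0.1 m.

3.9 m

Δlat = 63.737835 − 63.7378 = +0.000035°; Δlon = 29.877311 − 29.8773 = +0.000011°.
N–S: 0.000035° × 111320 m/° = 3.8962 m.
E–W at 63.7378°: 0.000011° × 111320 × cos 63.7378° = 0.000011 × 111320 × 0.4425 ≈ 0.541825 m.
Distance: √(3.8962² + 0.541825²) ≈ 3.93369 m.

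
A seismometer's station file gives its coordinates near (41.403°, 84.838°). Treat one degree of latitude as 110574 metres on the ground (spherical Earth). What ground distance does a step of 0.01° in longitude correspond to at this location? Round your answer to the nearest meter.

829 meters

0.01° of longitude at 41.403° is 0.01 × 110574 × cos 41.403° ≈ 0.01 × 82939 = 829.39 m.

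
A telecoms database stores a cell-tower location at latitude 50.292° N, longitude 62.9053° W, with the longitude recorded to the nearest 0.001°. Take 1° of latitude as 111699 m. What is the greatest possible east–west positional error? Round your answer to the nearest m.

Rounding to 3 decimal places leaves the longitude within ±0.0005° of the true value.
At latitude 50.292° a degree of longitude spans 111699 m × cos 50.292° = 111699 × 0.6389 ≈ 71361.7 m.
So at most 0.0005° × 71361.7 ≈ 35.6809 m east–west.

36 m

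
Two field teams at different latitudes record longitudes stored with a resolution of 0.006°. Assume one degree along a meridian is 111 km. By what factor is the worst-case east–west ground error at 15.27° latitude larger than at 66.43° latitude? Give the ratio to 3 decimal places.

2.413

With a 0.006° grid the true value lies within half a step, ±0.006°/2 = ±0.003°, of the stored one.
At 15.27°: 0.003° × 111000 × cos 15.27° = 0.003 × 111000 × 0.9647 ≈ 321.24 m.
At 66.43°: 0.003° × 111000 × cos 66.43° = 0.003 × 111000 × 0.3999 ≈ 133.16 m.
Ratio: 321.24 / 133.16 = cos 15.27° / cos 66.43° ≈ 2.4125.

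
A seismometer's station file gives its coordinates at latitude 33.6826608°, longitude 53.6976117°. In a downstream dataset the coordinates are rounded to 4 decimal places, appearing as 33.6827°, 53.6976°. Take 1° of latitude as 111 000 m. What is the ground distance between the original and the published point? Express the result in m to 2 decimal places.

Δlat = 33.6826608 − 33.6827 = -0.0000392°; Δlon = 53.6976117 − 53.6976 = +0.0000117°.
N–S: -0.0000392° × 111000 m/° = -4.3512 m.
East–west at this latitude: 0.0000117° × 111000 × cos 33.6827° ≈ 0.0000117 × 92365.5 = 1.08068 m.
Distance: √(4.3512² + 1.08068²) ≈ 4.48339 m.

4.48 m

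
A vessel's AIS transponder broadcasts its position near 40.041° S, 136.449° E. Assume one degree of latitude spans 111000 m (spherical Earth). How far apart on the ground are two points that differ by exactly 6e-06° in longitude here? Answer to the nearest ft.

At 40.041° a degree of longitude is 111000 × cos 40.041° ≈ 84979.9 m, so 6e-06° corresponds to 0.509879 m.
In feet: 0.509879 m ÷ 0.3048 ≈ 1.6728 ft.

2 ft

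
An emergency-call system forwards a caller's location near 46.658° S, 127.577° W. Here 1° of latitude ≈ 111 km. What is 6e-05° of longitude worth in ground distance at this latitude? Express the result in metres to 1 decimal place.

4.6 metres

One degree of longitude here spans 111000 × cos 46.658° = 111000 × 0.6864 ≈ 76185 m; 6e-05° of that is 4.5711 m.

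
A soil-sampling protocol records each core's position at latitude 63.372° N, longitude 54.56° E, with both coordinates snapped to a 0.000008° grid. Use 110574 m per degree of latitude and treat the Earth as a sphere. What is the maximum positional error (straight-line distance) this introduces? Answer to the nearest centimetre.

48 centimetres

With a 0.000008° grid the true value lies within half a step, ±0.000008°/2 = ±4e-06°, of the stored one.
North–south component: 4e-06° × 110574 = 0.442296 m.
Longitude error → 4e-06 × 110574 × cos 63.372° = 4e-06 × 110574 × 0.4482 ≈ 0.198235 m.
Combining orthogonally: (0.442296² + 0.198235²)^½ ≈ 0.484689 m.
That is 0.484689 m = 48.469 cm.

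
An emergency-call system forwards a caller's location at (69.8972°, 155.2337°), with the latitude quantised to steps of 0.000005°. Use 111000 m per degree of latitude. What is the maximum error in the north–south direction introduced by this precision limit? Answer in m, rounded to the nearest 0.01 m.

With a 0.000005° grid the true value lies within half a step, ±0.000005°/2 = ±2.5e-06°, of the stored one.
Along the meridian that is 2.5e-06° × 111000 m/° = 0.2775 m.

0.28 m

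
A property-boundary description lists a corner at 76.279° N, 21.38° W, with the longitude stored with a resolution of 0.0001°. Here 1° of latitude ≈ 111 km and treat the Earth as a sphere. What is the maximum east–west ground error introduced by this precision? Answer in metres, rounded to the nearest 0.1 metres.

1.3 metres

With a 0.0001° grid the true value lies within half a step, ±0.0001°/2 = ±5e-05°, of the stored one.
Parallels shrink by cos φ, so at 76.279° a degree of longitude is 111000 × 0.2372 ≈ 26328.6 m.
East–west error: 5e-05° × 26328.6 m/° ≈ 1.31643 m.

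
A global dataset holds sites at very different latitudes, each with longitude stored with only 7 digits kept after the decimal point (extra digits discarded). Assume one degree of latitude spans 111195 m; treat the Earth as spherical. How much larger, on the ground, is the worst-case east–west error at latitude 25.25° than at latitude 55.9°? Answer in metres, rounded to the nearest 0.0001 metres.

Truncating at 7 decimal places can drop up to a full unit in the last place, so the longitude may be off by as much as 1e-07°.
Error at 25.25° = 1e-07° × 111195 × cos 25.25° ≈ 0.011119 × 0.9045 = 0.010057 m.
At 55.9°: 1e-07° × 111195 × cos 55.9° = 1e-07 × 111195 × 0.5606 ≈ 0.006234 m.
So the lower-latitude error exceeds the higher by 0.010057 − 0.006234 = 0.0038231 m.

0.0038 metres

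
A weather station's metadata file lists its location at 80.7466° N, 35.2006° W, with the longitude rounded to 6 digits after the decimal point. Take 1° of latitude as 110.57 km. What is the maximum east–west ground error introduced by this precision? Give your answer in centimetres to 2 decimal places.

0.89 centimetres

Rounding to 6 decimal places leaves the longitude within ±5e-07° of the true value.
At latitude 80.7466° a degree of longitude spans 110570 m × cos 80.7466° = 110570 × 0.1608 ≈ 17779.8 m.
So at most 5e-07° × 17779.8 ≈ 0.00888989 m east–west.
That is 0.00888989 m = 0.88899 cm.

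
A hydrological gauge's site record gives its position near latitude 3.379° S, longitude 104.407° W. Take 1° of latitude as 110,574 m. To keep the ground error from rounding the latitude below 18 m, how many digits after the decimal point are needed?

4 decimal places

One degree of latitude covers 110574 m.
N decimal places → at most half a unit in the last place, 0.5 × 10⁻ᴺ° = 110574/2 × 10⁻ᴺ m.
Need 0.5 × 110574 × 10⁻ᴺ ≤ 18 → 10⁻ᴺ ≤ 3.256e-04, so N ≥ 3.49.
N = 3 would give 55.3 m (too coarse); N = 4 gives 5.53 m ≤ 18 m.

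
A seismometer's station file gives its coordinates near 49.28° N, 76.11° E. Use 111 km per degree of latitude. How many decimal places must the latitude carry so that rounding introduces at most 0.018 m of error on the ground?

7 decimal places

One degree of latitude covers 111000 m.
N decimal places → at most half a unit in the last place, 0.5 × 10⁻ᴺ° = 111000/2 × 10⁻ᴺ m.
Need 0.5 × 111000 × 10⁻ᴺ ≤ 0.018 → 10⁻ᴺ ≤ 3.243e-07, so N ≥ 6.49.
At 6 places the error can reach 0.0555 m, but 7 places keeps it to 0.00555 m.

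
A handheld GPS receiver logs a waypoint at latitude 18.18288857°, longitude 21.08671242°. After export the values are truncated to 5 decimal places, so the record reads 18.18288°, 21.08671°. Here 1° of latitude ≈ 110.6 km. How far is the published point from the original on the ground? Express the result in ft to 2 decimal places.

3.22 ft

Δlat = 18.18288857 − 18.18288 = +0.00000857°; Δlon = 21.08671242 − 21.08671 = +0.00000242°.
N–S: 0.00000857° × 110600 m/° = 0.947842 m.
E–W at 18.1829°: 0.00000242° × 110600 × cos 18.1829° = 0.00000242 × 110600 × 0.9501 ≈ 0.254287 m.
Distance: √(0.947842² + 0.254287²) ≈ 0.981359 m.
Converting: 0.981359 m × 3.2808 ft/m ≈ 3.2197 ft.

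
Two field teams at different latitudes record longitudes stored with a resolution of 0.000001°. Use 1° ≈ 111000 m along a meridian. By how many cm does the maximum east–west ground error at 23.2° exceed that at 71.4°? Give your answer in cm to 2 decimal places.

3.33 cm

With a 0.000001° grid the true value lies within half a step, ±0.000001°/2 = ±5e-07°, of the stored one.
Error at 23.2° = 5e-07° × 111000 × cos 23.2° ≈ 0.0555 × 0.9191 = 0.051012 m.
At 71.4°: 5e-07° × 111000 × cos 71.4° = 5e-07 × 111000 × 0.3190 ≈ 0.017702 m.
Difference: 0.051012 − 0.017702 = 0.03331 m.
That is 0.0333098 m = 3.331 cm.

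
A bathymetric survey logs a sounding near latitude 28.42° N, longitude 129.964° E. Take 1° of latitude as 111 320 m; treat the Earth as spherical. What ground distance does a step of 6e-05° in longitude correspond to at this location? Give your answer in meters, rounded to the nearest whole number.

6 meters

6e-05° of longitude at 28.42° is 6e-05 × 111320 × cos 28.42° ≈ 6e-05 × 97904 = 5.87424 m.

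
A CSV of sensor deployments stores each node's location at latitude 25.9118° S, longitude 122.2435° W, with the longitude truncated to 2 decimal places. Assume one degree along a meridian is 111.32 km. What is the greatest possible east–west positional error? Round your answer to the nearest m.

1001 m

Truncating at 2 decimal places can drop up to a full unit in the last place, so the longitude may be off by as much as 0.01°.
One degree of longitude at 25.9118° is 111320 × cos 25.9118° ≈ 111320 × 0.8995 = 100129 m.
Maximum E–W displacement: 0.01 × 100129 = 1001.29 m.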